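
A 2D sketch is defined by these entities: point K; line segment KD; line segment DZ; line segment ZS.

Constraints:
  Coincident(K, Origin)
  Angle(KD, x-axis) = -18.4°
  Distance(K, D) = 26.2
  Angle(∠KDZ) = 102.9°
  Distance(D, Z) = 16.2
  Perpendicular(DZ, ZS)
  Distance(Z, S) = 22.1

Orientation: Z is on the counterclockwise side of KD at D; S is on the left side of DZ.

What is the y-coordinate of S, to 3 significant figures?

17.1

K is at the origin; KD runs at -18.4° with length 26.2, so D = 26.2·(cos -18.4°, sin -18.4°) = (24.9, -8.27). ∠KDZ = 102.9°, so DZ runs at -18.4° + (180° − 102.9°) = 58.7° from the x-axis; with |DZ| = 16.2, Z = D + 16.2·(cos 58.7°, sin 58.7°) = (33.3, 5.57). DZ ⟂ ZS; with |ZS| = 22.1 on the left of DZ, S = Z + 22.1·(-0.854, 0.520) = (14.4, 17.1). So S.y = 17.1.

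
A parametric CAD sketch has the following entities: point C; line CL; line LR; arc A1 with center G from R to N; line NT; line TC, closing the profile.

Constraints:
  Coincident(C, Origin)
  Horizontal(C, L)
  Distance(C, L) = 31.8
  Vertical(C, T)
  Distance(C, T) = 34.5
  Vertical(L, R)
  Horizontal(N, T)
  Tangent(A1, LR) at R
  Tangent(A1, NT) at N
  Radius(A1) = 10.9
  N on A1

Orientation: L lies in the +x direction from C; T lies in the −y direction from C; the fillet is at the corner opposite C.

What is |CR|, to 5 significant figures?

39.601

C is at the origin; C and L share the same y with |CL| = 31.8 and L on the +x side, so L = (31.800, 0.0000). CT is vertical with |CT| = 34.5 and T on the −y side, so T = (0.0000, -34.500). The virtual corner opposite C is at (31.800, -34.500). A1 meets LR tangentially, so GR is at right angles to LR and tangency of A1 to NT means the radius GN is perpendicular to NT, with radius 10.9, so the center G sits 10.9 in from both sides at G = (20.900, -23.600). That places the tangent points at R = (31.800, -23.600) on LR and N = (20.900, -34.500) on NT. Then |CR| = |R − C| = 39.601.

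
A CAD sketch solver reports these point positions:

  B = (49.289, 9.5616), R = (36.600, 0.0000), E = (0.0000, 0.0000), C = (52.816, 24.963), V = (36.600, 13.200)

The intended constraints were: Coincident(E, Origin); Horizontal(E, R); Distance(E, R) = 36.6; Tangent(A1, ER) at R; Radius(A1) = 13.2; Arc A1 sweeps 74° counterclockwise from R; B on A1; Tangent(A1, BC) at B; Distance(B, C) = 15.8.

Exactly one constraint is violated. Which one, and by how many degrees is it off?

Tangent(A1, BC) at B — off by 3.10°.

E = (0.00, 0.00) ✓; E.y = 0.00, R.y = 0.00 ✓; |ER| = 36.60 ✓; ∠(VR, RE) = 90.00° ✓; |VR| = 13.20 ✓; bearing(V→B) − bearing(V→R) = 74.00° ✓; |VB| = 13.20 ✓; ∠(VB, BC) = 86.90° ✗; |BC| = 15.80 ✓.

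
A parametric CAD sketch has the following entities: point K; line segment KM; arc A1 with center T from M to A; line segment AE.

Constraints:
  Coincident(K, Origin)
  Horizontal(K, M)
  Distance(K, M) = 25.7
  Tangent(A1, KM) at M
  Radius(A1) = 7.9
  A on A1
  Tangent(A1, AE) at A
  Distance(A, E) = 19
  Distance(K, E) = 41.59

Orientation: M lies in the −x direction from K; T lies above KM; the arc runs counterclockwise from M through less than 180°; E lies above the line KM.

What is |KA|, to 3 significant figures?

23.2

K is at the origin; KM is horizontal with |KM| = 25.7 and M on the −x side, so M = (-25.7, 0.00). Since A1 is tangent to KM there, TM ⟂ KM, so T = M + (0, 7.9) = (-25.7, 7.90). Since TA ⟂ AE (tangency), |TE| = √(7.9² + 19.0²) = 20.6 regardless of where A sits on A1. So E lies on both circle(K, 41.59) and circle(T, 20.6); the above-KM intersection is E = (-30.9, 27.8). A is the foot of the tangent from E: A = (-19.4, 12.7).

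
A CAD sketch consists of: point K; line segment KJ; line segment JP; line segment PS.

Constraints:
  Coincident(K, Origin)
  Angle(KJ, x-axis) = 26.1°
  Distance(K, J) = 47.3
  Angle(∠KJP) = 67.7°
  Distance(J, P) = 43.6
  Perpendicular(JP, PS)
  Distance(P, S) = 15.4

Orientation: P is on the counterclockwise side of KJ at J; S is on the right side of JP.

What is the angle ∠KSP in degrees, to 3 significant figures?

23.4°

K is at the origin; KJ runs at 26.1° with length 47.3, so J = 47.3·(cos 26.1°, sin 26.1°) = (42.5, 20.8). ∠KJP = 67.7°, so JP runs at 26.1° + (180° − 67.7°) = 138° from the x-axis; with |JP| = 43.6, P = J + 43.6·(cos 138°, sin 138°) = (9.87, 49.8). JP ⟂ PS; with |PS| = 15.4 on the right of JP, S = P + 15.4·(0.664, 0.748) = (20.1, 61.3). Then cos ∠KSP = SK·SP / (|SK||SP|), giving 23.4°.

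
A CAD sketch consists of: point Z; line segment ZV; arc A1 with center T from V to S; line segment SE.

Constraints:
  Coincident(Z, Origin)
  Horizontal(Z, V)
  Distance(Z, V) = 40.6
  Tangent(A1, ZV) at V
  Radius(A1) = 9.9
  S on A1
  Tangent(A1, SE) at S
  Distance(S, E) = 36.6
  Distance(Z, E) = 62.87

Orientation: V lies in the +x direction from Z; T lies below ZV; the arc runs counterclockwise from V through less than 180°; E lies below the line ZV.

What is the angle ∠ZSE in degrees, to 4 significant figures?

127.5°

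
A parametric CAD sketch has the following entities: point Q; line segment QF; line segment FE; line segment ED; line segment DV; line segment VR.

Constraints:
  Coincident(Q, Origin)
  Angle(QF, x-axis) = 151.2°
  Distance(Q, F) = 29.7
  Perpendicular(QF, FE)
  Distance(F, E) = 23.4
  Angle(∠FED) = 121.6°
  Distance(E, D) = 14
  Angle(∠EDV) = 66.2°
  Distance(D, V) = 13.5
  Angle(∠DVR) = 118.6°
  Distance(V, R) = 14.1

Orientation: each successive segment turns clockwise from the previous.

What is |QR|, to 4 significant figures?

28.74

Q is at the origin; QF runs at 151.2° with length 29.7, so F = (-26.03, 14.31). QF ⟂ FE, so FE runs at 61.20°; with |FE| = 23.4, E = (-14.75, 34.81). ∠FED = 121.6° gives ED at 2.800° from the x-axis; with |ED| = 14.0, D = (-0.7700, 35.50). ∠EDV = 66.2° gives DV at -111.0° from the x-axis; with |DV| = 13.5, V = (-5.608, 22.89). ∠DVR = 118.6° gives VR at -172.4° from the x-axis; with |VR| = 14.1, R = (-19.58, 21.03). Then |QR| = |R − Q| = 28.74.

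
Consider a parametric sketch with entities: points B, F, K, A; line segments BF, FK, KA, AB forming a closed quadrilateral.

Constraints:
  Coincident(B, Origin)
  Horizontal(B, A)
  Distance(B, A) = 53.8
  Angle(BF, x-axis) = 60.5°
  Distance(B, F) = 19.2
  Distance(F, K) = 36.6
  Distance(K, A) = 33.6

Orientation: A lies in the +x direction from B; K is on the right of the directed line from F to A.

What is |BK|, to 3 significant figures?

29.7

B is at the origin; B and A share the same y with |BA| = 53.8 and A in +x, so A = (53.8, 0). BF runs at 60.5° with |BF| = 19.2, so F = (9.45, 16.7). K is determined by |FK| = 36.6 and |KA| = 33.6 together: it lies at the intersection of circle(F, 36.6) and circle(A, 33.6). With |FA| = 47.4, the foot of the radical line on FA is 25.9 from F and the perpendicular offset is √(36.6² − 25.9²) = 25.8. Taking the right-of-FA solution: K = (24.6, -16.6).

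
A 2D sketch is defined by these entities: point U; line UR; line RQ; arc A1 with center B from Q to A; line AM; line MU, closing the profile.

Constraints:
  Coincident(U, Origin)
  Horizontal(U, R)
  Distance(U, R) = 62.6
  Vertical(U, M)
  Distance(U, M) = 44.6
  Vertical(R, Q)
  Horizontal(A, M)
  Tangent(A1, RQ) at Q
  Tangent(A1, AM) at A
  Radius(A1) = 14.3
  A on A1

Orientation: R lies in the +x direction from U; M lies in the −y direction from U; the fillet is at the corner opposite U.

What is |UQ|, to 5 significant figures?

69.547

U is at the origin; U and R share the same y with |UR| = 62.6 and R on the +x side, so R = (62.600, 0.0000). UM is vertical with |UM| = 44.6 and M on the −y side, so M = (0.0000, -44.600). The virtual corner opposite U is at (62.600, -44.600). The tangent condition forces BQ to be normal to RQ and A1 meets AM tangentially, so BA is at right angles to AM, with radius 14.3, so the center B sits 14.3 in from both sides at B = (48.300, -30.300). That places the tangent points at Q = (62.600, -30.300) on RQ and A = (48.300, -44.600) on AM. Then |UQ| = |Q − U| = 69.547.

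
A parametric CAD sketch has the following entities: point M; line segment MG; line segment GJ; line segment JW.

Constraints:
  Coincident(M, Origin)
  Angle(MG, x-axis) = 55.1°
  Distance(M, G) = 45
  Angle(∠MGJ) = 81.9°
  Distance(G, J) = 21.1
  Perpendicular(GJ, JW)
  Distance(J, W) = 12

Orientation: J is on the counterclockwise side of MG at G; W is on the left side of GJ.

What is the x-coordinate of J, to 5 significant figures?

6.9130

M is at the origin; MG runs at 55.1° with length 45.0, so G = 45.0·(cos 55.1°, sin 55.1°) = (25.747, 36.907). ∠MGJ = 81.9°, so GJ runs at 55.1° + (180° − 81.9°) = 153.20° from the x-axis; with |GJ| = 21.1, J = G + 21.1·(cos 153.20°, sin 153.20°) = (6.9130, 46.420). So J.x = 6.9130.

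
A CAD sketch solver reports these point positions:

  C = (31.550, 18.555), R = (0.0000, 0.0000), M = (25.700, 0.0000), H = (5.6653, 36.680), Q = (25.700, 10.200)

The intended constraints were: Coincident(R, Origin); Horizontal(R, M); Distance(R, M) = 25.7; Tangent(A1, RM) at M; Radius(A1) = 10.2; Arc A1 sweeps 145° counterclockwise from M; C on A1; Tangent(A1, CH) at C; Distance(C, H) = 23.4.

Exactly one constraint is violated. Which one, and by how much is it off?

Distance(C, H) = 23.4 — off by 8.20.

R = (0.00, 0.00) ✓; R.y = 0.00, M.y = 0.00 ✓; |RM| = 25.70 ✓; ∠(QM, MR) = 90.00° ✓; |QM| = 10.20 ✓; bearing(Q→C) − bearing(Q→M) = 145.0° ✓; |QC| = 10.20 ✓; ∠(QC, CH) = 90.00° ✓; |CH| = 31.60 ✗.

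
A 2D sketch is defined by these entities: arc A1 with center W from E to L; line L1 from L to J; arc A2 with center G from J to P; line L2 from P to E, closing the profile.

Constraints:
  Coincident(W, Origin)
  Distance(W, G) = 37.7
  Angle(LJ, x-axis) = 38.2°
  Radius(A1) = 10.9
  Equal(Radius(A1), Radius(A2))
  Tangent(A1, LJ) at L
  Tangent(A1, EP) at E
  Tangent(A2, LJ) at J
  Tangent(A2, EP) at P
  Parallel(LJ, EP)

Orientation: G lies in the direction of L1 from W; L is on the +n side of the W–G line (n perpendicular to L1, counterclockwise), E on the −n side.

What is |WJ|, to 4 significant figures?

39.24

The slot axis is L1's direction at 38.2°, so u = (cos 38.2°, sin 38.2°) = (0.7859, 0.6184) and n = (−sin 38.2°, cos 38.2°) = (-0.6184, 0.7859). W is at the origin and G lies 37.7 along u from W, so G = 37.7·u = (29.63, 23.31). Tangency of A1 to both parallel lines with radius 10.9 puts L and E at W ± 10.9·n: L = (-6.741, 8.566), E = (6.741, -8.566). Equal radii place J and P the same way about G: J = G + 10.9·n = (22.89, 31.88), P = G − 10.9·n = (36.37, 14.75). Then |WJ| = |J − W| = 39.24.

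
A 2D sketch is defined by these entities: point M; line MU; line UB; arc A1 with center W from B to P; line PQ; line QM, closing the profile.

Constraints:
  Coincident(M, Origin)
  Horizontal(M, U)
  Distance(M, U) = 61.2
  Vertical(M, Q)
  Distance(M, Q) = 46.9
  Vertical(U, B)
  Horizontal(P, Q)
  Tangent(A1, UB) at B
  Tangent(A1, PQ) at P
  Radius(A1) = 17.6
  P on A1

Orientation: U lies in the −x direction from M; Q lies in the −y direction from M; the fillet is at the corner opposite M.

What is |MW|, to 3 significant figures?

52.5

M is at the origin; M and U share the same y with |MU| = 61.2 and U on the −x side, so U = (-61.2, 0.00). MQ is vertical with |MQ| = 46.9 and Q on the −y side, so Q = (0.00, -46.9). The virtual corner opposite M is at (-61.2, -46.9). Since A1 is tangent to UB there, WB ⟂ UB and tangency of A1 to PQ means the radius WP is perpendicular to PQ, with radius 17.6, so the center W sits 17.6 in from both sides at W = (-43.6, -29.3). Then |MW| = |W − M| = 52.5.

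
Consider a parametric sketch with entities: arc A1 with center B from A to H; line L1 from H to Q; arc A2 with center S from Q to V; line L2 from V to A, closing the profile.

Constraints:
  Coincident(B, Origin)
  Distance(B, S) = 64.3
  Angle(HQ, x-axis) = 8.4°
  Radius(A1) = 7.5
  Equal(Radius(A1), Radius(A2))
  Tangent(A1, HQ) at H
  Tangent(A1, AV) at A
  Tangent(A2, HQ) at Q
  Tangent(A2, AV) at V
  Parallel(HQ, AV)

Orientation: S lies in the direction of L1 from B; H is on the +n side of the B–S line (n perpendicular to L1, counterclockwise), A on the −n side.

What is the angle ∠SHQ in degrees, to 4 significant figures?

6.653°

The slot axis is L1's direction at 8.4°, so u = (cos 8.4°, sin 8.4°) = (0.9893, 0.1461) and n = (−sin 8.4°, cos 8.4°) = (-0.1461, 0.9893). B is at the origin and S lies 64.3 along u from B, so S = 64.3·u = (63.61, 9.393). Tangency of A1 to both parallel lines with radius 7.5 puts H and A at B ± 7.5·n: H = (-1.096, 7.420), A = (1.096, -7.420). Equal radii place Q and V the same way about S: Q = S + 7.5·n = (62.51, 16.81), V = S − 7.5·n = (64.71, 1.974). Then cos ∠SHQ = HS·HQ / (|HS||HQ|), giving 6.653°.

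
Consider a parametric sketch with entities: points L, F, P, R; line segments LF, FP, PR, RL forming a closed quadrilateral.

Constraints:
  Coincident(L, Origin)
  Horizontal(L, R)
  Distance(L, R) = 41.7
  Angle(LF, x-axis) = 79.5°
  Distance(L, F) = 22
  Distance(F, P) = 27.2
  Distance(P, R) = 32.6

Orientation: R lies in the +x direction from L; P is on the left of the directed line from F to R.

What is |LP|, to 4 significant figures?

42.51

L is at the origin; L and R share the same y with |LR| = 41.7 and R in +x, so R = (41.7, 0). LF runs at 79.5° with |LF| = 22.0, so F = (4.009, 21.63). P is determined by |FP| = 27.2 and |PR| = 32.6 together: it lies at the intersection of circle(F, 27.2) and circle(R, 32.6). With |FR| = 43.46, the foot of the radical line on FR is 18.01 from F and the perpendicular offset is √(27.2² − 18.01²) = 20.38. Taking the left-of-FR solution: P = (29.78, 30.34).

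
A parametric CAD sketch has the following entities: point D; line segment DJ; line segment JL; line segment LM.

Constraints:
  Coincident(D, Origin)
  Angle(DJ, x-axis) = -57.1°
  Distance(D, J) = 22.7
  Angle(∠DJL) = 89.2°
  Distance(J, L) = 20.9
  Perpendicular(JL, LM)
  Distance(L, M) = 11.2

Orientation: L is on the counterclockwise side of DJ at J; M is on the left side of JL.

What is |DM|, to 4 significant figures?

23.58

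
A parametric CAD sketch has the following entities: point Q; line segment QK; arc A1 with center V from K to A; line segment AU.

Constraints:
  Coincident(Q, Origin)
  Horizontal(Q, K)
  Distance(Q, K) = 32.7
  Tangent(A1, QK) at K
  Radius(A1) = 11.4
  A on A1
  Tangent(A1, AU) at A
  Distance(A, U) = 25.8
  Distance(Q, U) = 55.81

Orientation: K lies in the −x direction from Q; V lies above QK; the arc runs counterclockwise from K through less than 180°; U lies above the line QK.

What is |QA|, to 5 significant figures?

30.338

Checks: ∠(VK, KQ) = 90.00° ✓; |VK| = 11.40 ✓; |VA| = 11.40 ✓; ∠(VA, AU) = 90.00° ✓; |AU| = 25.80 ✓; |QU| = 55.81 ✓.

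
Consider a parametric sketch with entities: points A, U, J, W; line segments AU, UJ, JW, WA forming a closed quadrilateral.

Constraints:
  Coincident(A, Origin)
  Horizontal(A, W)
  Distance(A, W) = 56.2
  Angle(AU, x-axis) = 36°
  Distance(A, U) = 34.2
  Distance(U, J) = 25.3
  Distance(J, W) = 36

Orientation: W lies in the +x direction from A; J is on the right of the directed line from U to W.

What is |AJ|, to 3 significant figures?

20.9

Checks: |UJ| = 25.30 ✓; |JW| = 36.00 ✓.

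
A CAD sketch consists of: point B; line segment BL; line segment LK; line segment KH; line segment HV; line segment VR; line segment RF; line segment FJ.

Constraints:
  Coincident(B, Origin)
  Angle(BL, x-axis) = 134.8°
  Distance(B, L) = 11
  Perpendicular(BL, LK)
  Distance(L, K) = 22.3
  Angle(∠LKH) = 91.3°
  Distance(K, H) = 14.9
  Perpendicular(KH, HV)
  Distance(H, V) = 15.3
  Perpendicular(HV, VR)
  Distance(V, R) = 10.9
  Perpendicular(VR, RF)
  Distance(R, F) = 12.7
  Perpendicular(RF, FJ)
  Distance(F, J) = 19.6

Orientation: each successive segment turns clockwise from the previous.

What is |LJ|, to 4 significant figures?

31.13

The perpendicularity gives RF at right angles to VR, so RF runs at 46.10°; with |RF| = 12.7, F = (9.152, 18.87). The perpendicularity gives FJ at right angles to RF, so FJ runs at -43.90°; with |FJ| = 19.6, J = (23.27, 5.281). Then |LJ| = |J − L| = 31.13.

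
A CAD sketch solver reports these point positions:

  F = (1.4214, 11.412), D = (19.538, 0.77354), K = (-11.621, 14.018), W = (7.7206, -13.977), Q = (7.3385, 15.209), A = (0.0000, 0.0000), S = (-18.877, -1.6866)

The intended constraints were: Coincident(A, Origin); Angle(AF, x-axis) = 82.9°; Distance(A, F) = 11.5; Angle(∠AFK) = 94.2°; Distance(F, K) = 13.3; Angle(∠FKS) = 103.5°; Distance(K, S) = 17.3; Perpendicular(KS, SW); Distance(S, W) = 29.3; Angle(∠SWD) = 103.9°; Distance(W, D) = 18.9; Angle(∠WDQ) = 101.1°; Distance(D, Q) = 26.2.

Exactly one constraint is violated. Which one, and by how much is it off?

Distance(D, Q) = 26.2 — off by 7.30.

A = (0.00, 0.00) ✓; AF at 82.90° ✓; |AF| = 11.50 ✓; ∠AFK = 94.20° ✓; |FK| = 13.30 ✓; ∠FKS = 103.5° ✓; |KS| = 17.30 ✓; ∠(KS, SW) = 90.00° ✓; |SW| = 29.30 ✓; ∠SWD = 103.9° ✓; |WD| = 18.90 ✓; ∠WDQ = 101.1° ✓; |DQ| = 18.90 ✗.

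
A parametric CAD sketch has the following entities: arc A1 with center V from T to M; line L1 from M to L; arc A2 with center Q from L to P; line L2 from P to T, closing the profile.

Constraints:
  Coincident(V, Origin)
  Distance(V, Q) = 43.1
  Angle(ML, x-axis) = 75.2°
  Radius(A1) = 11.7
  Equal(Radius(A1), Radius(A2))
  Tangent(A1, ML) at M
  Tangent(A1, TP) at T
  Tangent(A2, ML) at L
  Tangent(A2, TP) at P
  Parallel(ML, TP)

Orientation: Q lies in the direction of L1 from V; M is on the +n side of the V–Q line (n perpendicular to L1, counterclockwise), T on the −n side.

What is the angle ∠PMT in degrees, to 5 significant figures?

61.501°

The slot axis is L1's direction at 75.2°, so u = (cos 75.2°, sin 75.2°) = (0.25545, 0.96682) and n = (−sin 75.2°, cos 75.2°) = (-0.96682, 0.25545). V is at the origin and Q lies 43.1 along u from V, so Q = 43.1·u = (11.010, 41.670). Tangency of A1 to both parallel lines with radius 11.7 puts M and T at V ± 11.7·n: M = (-11.312, 2.9887), T = (11.312, -2.9887). Equal radii place L and P the same way about Q: L = Q + 11.7·n = (-0.30212, 44.659), P = Q − 11.7·n = (22.322, 38.681). Then cos ∠PMT = MP·MT / (|MP||MT|), giving 61.501°.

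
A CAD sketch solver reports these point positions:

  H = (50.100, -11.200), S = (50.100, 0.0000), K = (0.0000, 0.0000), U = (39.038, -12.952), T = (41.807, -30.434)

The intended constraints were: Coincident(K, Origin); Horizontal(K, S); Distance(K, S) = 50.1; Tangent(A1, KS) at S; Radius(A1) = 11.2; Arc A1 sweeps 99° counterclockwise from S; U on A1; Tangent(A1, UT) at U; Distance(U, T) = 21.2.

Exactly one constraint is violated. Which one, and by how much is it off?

Distance(U, T) = 21.2 — off by 3.50.

K = (0.00, 0.00) ✓; K.y = 0.00, S.y = 0.00 ✓; |KS| = 50.10 ✓; ∠(HS, SK) = 90.00° ✓; |HS| = 11.20 ✓; bearing(H→U) − bearing(H→S) = 99.00° ✓; |HU| = 11.20 ✓; ∠(HU, UT) = 90.00° ✓; |UT| = 17.70 ✗.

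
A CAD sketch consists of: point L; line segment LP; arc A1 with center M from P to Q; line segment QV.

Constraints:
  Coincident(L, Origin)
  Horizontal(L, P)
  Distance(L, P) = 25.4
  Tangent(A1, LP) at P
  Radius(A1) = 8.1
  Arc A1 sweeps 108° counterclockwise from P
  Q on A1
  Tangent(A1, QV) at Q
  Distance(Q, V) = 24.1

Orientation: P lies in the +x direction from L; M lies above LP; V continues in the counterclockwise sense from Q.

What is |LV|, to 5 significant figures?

42.215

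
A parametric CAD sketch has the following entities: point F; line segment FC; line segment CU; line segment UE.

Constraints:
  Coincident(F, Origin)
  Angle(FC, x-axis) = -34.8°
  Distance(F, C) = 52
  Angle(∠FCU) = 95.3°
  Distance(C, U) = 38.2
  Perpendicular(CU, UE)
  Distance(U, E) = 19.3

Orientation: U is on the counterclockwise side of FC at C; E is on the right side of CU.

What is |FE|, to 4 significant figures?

83.07

F is at the origin; FC runs at -34.8° with length 52.0, so C = 52.0·(cos -34.8°, sin -34.8°) = (42.70, -29.68). ∠FCU = 95.3°, so CU runs at -34.8° + (180° − 95.3°) = 49.90° from the x-axis; with |CU| = 38.2, U = C + 38.2·(cos 49.90°, sin 49.90°) = (67.31, -0.4571). The perpendicularity gives UE at right angles to CU; with |UE| = 19.3 on the right of CU, E = U + 19.3·(0.7649, -0.6441) = (82.07, -12.89). Then |FE| = |E − F| = 83.07.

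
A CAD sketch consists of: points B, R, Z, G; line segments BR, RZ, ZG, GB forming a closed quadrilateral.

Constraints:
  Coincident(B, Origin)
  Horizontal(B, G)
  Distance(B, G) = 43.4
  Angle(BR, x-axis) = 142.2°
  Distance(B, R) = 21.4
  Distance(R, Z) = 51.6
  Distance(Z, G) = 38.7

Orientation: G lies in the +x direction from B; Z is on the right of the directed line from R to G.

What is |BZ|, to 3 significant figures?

31.1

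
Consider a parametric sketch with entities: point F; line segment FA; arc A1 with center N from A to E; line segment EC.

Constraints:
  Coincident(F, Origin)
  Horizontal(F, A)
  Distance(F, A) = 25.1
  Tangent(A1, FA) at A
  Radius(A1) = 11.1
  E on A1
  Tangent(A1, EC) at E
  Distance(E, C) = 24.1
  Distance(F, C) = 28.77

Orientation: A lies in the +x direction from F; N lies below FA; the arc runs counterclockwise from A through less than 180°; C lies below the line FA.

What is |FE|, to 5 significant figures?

16.347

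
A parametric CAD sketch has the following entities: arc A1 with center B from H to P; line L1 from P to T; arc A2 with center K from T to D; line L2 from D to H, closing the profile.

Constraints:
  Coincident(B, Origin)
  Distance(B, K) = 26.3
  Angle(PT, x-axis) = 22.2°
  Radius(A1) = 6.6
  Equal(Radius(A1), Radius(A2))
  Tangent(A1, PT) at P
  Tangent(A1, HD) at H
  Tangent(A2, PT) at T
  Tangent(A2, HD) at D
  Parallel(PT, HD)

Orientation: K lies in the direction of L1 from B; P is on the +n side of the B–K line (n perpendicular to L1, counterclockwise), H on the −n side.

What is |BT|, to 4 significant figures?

27.12

The slot axis is L1's direction at 22.2°, so u = (cos 22.2°, sin 22.2°) = (0.9259, 0.3778) and n = (−sin 22.2°, cos 22.2°) = (-0.3778, 0.9259). B is at the origin and K lies 26.3 along u from B, so K = 26.3·u = (24.35, 9.937). Tangency of A1 to both parallel lines with radius 6.6 puts P and H at B ± 6.6·n: P = (-2.494, 6.111), H = (2.494, -6.111). Equal radii place T and D the same way about K: T = K + 6.6·n = (21.86, 16.05), D = K − 6.6·n = (26.84, 3.826). Then |BT| = |T − B| = 27.12.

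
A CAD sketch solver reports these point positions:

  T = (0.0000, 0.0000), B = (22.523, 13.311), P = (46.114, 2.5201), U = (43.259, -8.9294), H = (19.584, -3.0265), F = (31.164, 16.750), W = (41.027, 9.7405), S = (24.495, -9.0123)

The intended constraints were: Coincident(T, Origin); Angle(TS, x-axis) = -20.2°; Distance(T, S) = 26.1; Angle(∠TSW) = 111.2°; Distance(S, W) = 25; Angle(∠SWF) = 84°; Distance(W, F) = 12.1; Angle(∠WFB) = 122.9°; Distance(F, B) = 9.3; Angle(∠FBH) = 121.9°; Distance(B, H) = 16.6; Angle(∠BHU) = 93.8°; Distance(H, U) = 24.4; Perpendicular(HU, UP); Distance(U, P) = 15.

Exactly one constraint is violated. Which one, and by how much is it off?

Distance(U, P) = 15 — off by 3.20.

T = (0.00, 0.00) ✓; TS at -20.20° ✓; |TS| = 26.10 ✓; ∠TSW = 111.2° ✓; |SW| = 25.00 ✓; ∠SWF = 84.00° ✓; |WF| = 12.10 ✓; ∠WFB = 122.9° ✓; |FB| = 9.300 ✓; ∠FBH = 121.9° ✓; |BH| = 16.60 ✓; ∠BHU = 93.80° ✓; |HU| = 24.40 ✓; ∠(HU, UP) = 90.00° ✓; |UP| = 11.80 ✗.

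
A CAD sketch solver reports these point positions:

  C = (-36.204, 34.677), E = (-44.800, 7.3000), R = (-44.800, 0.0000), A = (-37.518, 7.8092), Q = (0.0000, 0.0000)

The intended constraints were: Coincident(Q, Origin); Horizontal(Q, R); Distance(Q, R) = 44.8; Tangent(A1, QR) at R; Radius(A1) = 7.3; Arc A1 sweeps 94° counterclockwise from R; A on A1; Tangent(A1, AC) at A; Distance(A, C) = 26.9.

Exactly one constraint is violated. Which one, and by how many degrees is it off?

Tangent(A1, AC) at A — off by 6.80°.

Q = (0.00, 0.00) ✓; Q.y = 0.00, R.y = 0.00 ✓; |QR| = 44.80 ✓; ∠(ER, RQ) = 90.00° ✓; |ER| = 7.300 ✓; bearing(E→A) − bearing(E→R) = 94.00° ✓; |EA| = 7.300 ✓; ∠(EA, AC) = 96.80° ✗; |AC| = 26.90 ✓.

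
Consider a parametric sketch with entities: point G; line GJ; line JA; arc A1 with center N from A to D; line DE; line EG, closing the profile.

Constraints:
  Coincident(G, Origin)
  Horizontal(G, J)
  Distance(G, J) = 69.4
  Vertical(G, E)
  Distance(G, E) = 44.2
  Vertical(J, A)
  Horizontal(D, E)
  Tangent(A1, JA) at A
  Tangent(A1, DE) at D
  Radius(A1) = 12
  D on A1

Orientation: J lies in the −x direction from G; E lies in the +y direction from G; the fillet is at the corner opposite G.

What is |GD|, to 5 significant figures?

72.446

G is at the origin; GJ is horizontal with |GJ| = 69.4 and J on the −x side, so J = (-69.400, 0.0000). G and E share the same x with |GE| = 44.2 and E on the +y side, so E = (0.0000, 44.200). The virtual corner opposite G is at (-69.400, 44.200). A1 meets JA tangentially, so NA is at right angles to JA and A1 meets DE tangentially, so ND is at right angles to DE, with radius 12.0, so the center N sits 12.0 in from both sides at N = (-57.400, 32.200). That places the tangent points at A = (-69.400, 32.200) on JA and D = (-57.400, 44.200) on DE. Then |GD| = |D − G| = 72.446.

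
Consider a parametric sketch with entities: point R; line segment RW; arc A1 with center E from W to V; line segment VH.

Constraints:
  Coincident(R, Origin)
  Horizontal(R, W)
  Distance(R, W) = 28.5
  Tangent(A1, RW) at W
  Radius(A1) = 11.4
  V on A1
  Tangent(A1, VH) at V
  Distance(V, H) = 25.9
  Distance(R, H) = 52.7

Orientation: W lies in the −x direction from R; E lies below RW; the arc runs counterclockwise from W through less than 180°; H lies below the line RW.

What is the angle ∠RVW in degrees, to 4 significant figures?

31.16°

R is at the origin; R and W share the same y with |RW| = 28.5 and W on the −x side, so W = (-28.50, 0.000). Tangency of A1 to RW means the radius EW is perpendicular to RW, so E = W + (0, -11.4) = (-28.50, -11.40). Since EV ⟂ VH (tangency), |EH| = √(11.4² + 25.9²) = 28.30 regardless of where V sits on A1. So H lies on both circle(R, 52.7) and circle(E, 28.30); the below-RW intersection is H = (-35.70, -38.77). V is the foot of the tangent from H: V = (-39.76, -13.19).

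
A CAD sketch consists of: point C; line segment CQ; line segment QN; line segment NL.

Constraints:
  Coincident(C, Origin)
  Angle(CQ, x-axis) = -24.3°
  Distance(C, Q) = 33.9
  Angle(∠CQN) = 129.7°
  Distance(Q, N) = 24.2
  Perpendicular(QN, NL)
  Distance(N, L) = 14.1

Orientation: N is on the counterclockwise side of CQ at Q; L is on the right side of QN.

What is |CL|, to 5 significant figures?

60.969

C is at the origin; CQ runs at -24.3° with length 33.9, so Q = 33.9·(cos -24.3°, sin -24.3°) = (30.897, -13.950). ∠CQN = 129.7°, so QN runs at -24.3° + (180° − 129.7°) = 26.000° from the x-axis; with |QN| = 24.2, N = Q + 24.2·(cos 26.000°, sin 26.000°) = (52.647, -3.3418). QN is perpendicular to NL; with |NL| = 14.1 on the right of QN, L = N + 14.1·(0.43837, -0.89879) = (58.828, -16.015). Then |CL| = |L − C| = 60.969.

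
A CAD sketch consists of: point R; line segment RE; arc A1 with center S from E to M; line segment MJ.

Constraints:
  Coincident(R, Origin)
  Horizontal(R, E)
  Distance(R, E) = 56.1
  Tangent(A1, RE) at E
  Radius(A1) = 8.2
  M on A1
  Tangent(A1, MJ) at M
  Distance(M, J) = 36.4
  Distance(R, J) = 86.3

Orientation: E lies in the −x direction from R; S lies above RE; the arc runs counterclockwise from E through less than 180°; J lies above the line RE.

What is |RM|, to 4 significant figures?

52.41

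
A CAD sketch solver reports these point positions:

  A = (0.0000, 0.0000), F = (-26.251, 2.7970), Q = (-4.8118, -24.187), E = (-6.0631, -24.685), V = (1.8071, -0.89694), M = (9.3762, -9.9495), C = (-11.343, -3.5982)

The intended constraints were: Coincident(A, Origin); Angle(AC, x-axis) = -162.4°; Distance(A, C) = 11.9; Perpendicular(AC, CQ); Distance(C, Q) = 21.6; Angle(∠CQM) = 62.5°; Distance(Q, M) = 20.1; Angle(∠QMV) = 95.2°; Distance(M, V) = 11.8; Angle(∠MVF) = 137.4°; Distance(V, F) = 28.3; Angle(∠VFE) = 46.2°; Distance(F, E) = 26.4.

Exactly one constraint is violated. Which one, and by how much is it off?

Distance(F, E) = 26.4 — off by 7.70.

A = (0.00, 0.00) ✓; AC at -162.4° ✓; |AC| = 11.90 ✓; ∠(AC, CQ) = 90.00° ✓; |CQ| = 21.60 ✓; ∠CQM = 62.50° ✓; |QM| = 20.10 ✓; ∠QMV = 95.20° ✓; |MV| = 11.80 ✓; ∠MVF = 137.4° ✓; |VF| = 28.30 ✓; ∠VFE = 46.20° ✓; |FE| = 34.10 ✗.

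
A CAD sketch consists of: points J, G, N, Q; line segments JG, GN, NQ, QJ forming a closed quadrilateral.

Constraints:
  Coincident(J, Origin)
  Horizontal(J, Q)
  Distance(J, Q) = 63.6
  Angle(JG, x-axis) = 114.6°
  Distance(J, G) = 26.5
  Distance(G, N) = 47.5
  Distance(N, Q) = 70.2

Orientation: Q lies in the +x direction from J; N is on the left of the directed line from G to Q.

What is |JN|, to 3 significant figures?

61.7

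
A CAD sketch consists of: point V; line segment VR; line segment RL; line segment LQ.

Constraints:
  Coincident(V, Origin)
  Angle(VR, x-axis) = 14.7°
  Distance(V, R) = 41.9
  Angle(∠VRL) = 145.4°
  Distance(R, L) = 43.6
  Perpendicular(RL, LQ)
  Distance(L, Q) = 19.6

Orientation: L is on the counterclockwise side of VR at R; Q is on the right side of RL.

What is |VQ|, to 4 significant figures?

89.34

V is at the origin; VR runs at 14.7° with length 41.9, so R = 41.9·(cos 14.7°, sin 14.7°) = (40.53, 10.63). ∠VRL = 145.4°, so RL runs at 14.7° + (180° − 145.4°) = 49.30° from the x-axis; with |RL| = 43.6, L = R + 43.6·(cos 49.30°, sin 49.30°) = (68.96, 43.69). RL ⟂ LQ; with |LQ| = 19.6 on the right of RL, Q = L + 19.6·(0.7581, -0.6521) = (83.82, 30.91). Then |VQ| = |Q − V| = 89.34.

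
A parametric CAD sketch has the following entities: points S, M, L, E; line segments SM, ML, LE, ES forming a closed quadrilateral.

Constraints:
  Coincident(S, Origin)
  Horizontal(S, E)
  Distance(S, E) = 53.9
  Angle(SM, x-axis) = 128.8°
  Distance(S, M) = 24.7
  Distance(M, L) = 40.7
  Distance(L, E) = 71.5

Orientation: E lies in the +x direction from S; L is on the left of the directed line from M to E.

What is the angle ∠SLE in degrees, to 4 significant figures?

48.45°

Checks: |ML| = 40.70 ✓; |LE| = 71.50 ✓.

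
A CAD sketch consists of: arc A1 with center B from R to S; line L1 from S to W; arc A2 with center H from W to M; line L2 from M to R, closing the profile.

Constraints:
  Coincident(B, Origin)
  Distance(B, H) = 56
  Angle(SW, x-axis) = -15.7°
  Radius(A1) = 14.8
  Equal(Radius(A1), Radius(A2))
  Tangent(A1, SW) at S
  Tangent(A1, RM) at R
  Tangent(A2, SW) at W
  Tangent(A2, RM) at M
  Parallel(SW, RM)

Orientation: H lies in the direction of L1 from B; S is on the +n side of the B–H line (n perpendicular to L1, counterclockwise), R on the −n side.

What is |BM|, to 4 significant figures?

57.92

Tangency of A1 to both parallel lines with radius 14.8 puts S and R at B ± 14.8·n: S = (4.005, 14.25), R = (-4.005, -14.25). Equal radii place W and M the same way about H: W = H + 14.8·n = (57.92, -0.9058), M = H − 14.8·n = (49.91, -29.40). Then |BM| = |M − B| = 57.92.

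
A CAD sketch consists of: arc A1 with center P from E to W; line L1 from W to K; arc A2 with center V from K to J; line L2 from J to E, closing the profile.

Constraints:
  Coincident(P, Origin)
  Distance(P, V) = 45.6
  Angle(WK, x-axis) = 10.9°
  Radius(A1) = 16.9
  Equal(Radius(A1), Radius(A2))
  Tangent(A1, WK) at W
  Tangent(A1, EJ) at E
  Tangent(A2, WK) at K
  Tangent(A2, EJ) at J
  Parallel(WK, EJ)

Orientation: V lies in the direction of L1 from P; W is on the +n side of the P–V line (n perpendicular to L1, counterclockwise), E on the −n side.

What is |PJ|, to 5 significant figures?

48.631

The slot axis is L1's direction at 10.9°, so u = (cos 10.9°, sin 10.9°) = (0.98196, 0.18910) and n = (−sin 10.9°, cos 10.9°) = (-0.18910, 0.98196). P is at the origin and V lies 45.6 along u from P, so V = 45.6·u = (44.777, 8.6228). Tangency of A1 to both parallel lines with radius 16.9 puts W and E at P ± 16.9·n: W = (-3.1957, 16.595), E = (3.1957, -16.595). Equal radii place K and J the same way about V: K = V + 16.9·n = (41.582, 25.218), J = V − 16.9·n = (47.973, -7.9724). Then |PJ| = |J − P| = 48.631.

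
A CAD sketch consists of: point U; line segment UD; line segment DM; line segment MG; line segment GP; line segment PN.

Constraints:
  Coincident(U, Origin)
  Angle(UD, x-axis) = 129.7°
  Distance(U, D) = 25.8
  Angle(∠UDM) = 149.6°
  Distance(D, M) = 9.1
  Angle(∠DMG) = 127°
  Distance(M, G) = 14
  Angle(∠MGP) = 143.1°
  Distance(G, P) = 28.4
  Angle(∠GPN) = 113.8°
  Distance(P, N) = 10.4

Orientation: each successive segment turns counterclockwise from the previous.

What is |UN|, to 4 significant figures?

43.18

U is at the origin; UD runs at 129.7° with length 25.8, so D = (-16.48, 19.85). ∠UDM = 149.6° gives DM at 160.1° from the x-axis; with |DM| = 9.1, M = (-25.04, 22.95). ∠DMG = 127.0° gives MG at -146.9° from the x-axis; with |MG| = 14.0, G = (-36.76, 15.30). ∠MGP = 143.1° gives GP at -110.0° from the x-axis; with |GP| = 28.4, P = (-46.48, -11.38). ∠GPN = 113.8° gives PN at -43.80° from the x-axis; with |PN| = 10.4, N = (-38.97, -18.58). Then |UN| = |N − U| = 43.18.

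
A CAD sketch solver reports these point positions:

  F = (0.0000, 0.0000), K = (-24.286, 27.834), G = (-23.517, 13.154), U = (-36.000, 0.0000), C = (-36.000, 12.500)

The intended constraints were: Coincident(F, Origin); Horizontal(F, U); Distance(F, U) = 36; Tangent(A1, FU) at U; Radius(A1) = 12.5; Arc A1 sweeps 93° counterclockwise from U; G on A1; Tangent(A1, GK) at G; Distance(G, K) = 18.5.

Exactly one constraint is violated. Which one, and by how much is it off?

Distance(G, K) = 18.5 — off by 3.80.

F = (0.00, 0.00) ✓; F.y = 0.00, U.y = 0.00 ✓; |FU| = 36.00 ✓; ∠(CU, UF) = 90.00° ✓; |CU| = 12.50 ✓; bearing(C→G) − bearing(C→U) = 93.00° ✓; |CG| = 12.50 ✓; ∠(CG, GK) = 90.00° ✓; |GK| = 14.70 ✗.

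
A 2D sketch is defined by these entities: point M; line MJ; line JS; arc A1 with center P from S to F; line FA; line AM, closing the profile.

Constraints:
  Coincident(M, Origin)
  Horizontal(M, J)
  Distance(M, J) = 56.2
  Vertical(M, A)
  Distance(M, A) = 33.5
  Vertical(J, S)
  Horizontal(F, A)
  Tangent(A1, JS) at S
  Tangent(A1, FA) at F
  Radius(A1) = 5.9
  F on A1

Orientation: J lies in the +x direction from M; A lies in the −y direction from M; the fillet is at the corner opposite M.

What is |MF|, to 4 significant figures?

60.43

The virtual corner opposite M is at (56.20, -33.50). Tangency of A1 to JS means the radius PS is perpendicular to JS and the tangent condition forces PF to be normal to FA, with radius 5.9, so the center P sits 5.9 in from both sides at P = (50.30, -27.60). That places the tangent points at S = (56.20, -27.60) on JS and F = (50.30, -33.50) on FA. Then |MF| = |F − M| = 60.43.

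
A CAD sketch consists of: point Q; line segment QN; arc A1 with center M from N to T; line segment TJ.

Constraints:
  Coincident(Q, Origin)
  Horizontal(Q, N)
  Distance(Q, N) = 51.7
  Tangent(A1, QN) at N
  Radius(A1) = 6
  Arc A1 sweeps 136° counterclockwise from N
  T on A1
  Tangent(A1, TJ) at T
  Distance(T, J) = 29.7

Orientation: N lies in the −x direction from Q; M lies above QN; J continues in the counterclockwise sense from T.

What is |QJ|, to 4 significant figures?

75.53

Q is at the origin; QN is horizontal with |QN| = 51.7 and N on the −x side, so N = (-51.70, 0.000). Tangency of A1 to QN means the radius MN is perpendicular to QN, so M = N + (0, 6) = (-51.70, 6.000). On A1, N sits at bearing -90° from M; a 136° counterclockwise sweep puts T at bearing 46°, so T = M + 6.0·(cos 46°, sin 46°) = (-47.53, 10.32). Tangency of A1 to TJ means the radius MT is perpendicular to TJ, so TJ runs along (−sin 46°, cos 46°); with |TJ| = 29.7, J = (-68.90, 30.95). Then |QJ| = |J − Q| = 75.53.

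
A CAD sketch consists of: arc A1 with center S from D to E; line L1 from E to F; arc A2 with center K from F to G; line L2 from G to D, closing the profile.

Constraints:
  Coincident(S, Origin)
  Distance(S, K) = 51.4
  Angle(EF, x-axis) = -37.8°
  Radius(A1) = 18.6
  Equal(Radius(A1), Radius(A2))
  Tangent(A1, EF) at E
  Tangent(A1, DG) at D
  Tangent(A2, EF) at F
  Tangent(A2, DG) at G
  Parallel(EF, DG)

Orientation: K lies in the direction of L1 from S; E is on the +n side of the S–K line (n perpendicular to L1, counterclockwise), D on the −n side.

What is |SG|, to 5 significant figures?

54.662

The slot axis is L1's direction at -37.8°, so u = (cos -37.8°, sin -37.8°) = (0.79016, -0.61291) and n = (−sin -37.8°, cos -37.8°) = (0.61291, 0.79016). S is at the origin and K lies 51.4 along u from S, so K = 51.4·u = (40.614, -31.503). Tangency of A1 to both parallel lines with radius 18.6 puts E and D at S ± 18.6·n: E = (11.400, 14.697), D = (-11.400, -14.697). Equal radii place F and G the same way about K: F = K + 18.6·n = (52.014, -16.807), G = K − 18.6·n = (29.214, -46.200). Then |SG| = |G − S| = 54.662.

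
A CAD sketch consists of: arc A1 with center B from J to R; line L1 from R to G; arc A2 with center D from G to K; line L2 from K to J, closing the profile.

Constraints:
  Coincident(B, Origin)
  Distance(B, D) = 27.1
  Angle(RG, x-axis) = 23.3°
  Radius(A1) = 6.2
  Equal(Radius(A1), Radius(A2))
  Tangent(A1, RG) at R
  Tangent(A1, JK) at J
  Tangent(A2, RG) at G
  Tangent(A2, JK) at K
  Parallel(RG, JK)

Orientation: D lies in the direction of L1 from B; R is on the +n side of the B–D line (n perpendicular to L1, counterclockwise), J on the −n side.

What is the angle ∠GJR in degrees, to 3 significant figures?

65.4°

The slot axis is L1's direction at 23.3°, so u = (cos 23.3°, sin 23.3°) = (0.918, 0.396) and n = (−sin 23.3°, cos 23.3°) = (-0.396, 0.918). B is at the origin and D lies 27.1 along u from B, so D = 27.1·u = (24.9, 10.7). Tangency of A1 to both parallel lines with radius 6.2 puts R and J at B ± 6.2·n: R = (-2.45, 5.69), J = (2.45, -5.69). Equal radii place G and K the same way about D: G = D + 6.2·n = (22.4, 16.4), K = D − 6.2·n = (27.3, 5.02). Then cos ∠GJR = JG·JR / (|JG||JR|), giving 65.4°.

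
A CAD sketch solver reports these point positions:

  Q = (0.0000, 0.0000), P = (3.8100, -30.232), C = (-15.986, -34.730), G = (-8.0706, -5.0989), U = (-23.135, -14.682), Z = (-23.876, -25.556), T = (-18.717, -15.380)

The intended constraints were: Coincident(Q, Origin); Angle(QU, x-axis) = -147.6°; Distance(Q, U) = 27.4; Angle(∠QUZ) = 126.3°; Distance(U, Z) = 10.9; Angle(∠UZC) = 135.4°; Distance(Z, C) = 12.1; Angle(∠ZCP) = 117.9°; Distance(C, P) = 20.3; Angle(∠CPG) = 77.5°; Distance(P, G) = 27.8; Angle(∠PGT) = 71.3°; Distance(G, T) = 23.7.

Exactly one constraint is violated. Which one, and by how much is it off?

Distance(G, T) = 23.7 — off by 8.90.

Q = (0.00, 0.00) ✓; QU at -147.6° ✓; |QU| = 27.40 ✓; ∠QUZ = 126.3° ✓; |UZ| = 10.90 ✓; ∠UZC = 135.4° ✓; |ZC| = 12.10 ✓; ∠ZCP = 117.9° ✓; |CP| = 20.30 ✓; ∠CPG = 77.50° ✓; |PG| = 27.80 ✓; ∠PGT = 71.30° ✓; |GT| = 14.80 ✗.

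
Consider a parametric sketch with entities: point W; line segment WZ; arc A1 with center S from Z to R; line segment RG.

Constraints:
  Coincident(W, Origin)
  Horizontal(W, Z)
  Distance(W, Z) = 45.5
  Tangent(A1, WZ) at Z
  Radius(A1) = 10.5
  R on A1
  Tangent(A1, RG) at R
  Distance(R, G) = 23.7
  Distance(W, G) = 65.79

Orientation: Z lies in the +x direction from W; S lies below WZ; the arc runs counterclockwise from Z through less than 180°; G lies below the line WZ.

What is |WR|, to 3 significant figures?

42.7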